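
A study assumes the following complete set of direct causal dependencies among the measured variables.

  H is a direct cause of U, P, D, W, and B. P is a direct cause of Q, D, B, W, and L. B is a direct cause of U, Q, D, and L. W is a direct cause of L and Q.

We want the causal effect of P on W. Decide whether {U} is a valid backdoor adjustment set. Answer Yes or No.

Backdoor paths from P to W (paths whose first edge points into P):
  P1: P <- H -> B -> Q <- W
  P2: P <- H -> B -> L <- W
  P3: P <- H -> W
  P4: P <- H -> D <- B -> Q <- W
  P5: P <- H -> D <- B -> L <- W
  P6: P <- H -> U <- B -> Q <- W
  P7: P <- H -> U <- B -> L <- W
Condition 1 (no descendant of P in the set): FAILS — U is a descendant of P.
Condition 2 (every backdoor path blocked by {U}):
  P1: blocked at collider Q (neither it nor any descendant is in the conditioning set).
  P2: blocked at collider L (neither it nor any descendant is in the conditioning set).
  P3: open — no interior node is in the conditioning set.
  P4: blocked at collider D (neither it nor any descendant is in the conditioning set).
  P5: blocked at collider D (neither it nor any descendant is in the conditioning set).
  P6: blocked at collider Q (neither it nor any descendant is in the conditioning set).
  P7: blocked at collider L (neither it nor any descendant is in the conditioning set).
{U} does not satisfy the backdoor criterion.

No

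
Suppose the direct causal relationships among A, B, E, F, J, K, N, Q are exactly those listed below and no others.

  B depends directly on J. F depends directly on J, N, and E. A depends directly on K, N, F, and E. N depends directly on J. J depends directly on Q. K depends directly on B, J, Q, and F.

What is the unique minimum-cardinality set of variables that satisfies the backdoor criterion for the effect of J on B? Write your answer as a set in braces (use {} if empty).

{}

Variables eligible for adjustment (non-descendants of J, excluding J and B): {E, Q}.
Backdoor paths from J to B:
  P1: J <- Q -> K <- B
Each backdoor path contains an unconditioned collider, so every path is already blocked with the empty conditioning set:
  P1: blocked at collider K (neither it nor any descendant is in the conditioning set).
The empty set is therefore the unique smallest valid set.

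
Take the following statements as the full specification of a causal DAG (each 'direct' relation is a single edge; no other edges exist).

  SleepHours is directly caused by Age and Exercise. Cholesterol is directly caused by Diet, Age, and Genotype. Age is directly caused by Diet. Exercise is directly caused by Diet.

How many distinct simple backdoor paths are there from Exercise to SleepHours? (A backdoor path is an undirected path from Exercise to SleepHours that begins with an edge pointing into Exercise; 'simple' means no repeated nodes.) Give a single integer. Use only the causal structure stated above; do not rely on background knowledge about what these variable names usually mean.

2

A backdoor path from Exercise to SleepHours is any simple undirected path whose first edge points into Exercise (i.e. leaves Exercise via a parent).
Parents of Exercise: {Diet}.
Enumerating:
  P1: Exercise <- Diet -> Age -> SleepHours
  P2: Exercise <- Diet -> Cholesterol <- Age -> SleepHours
That exhausts the simple backdoor paths. Count: 2.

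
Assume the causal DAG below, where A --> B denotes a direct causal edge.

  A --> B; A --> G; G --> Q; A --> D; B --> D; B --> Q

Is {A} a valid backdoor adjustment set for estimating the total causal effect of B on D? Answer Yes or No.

Yes

Backdoor paths from B to D (paths whose first edge points into B):
  P1: B <- A -> D
Condition 1 (no descendant of B in the set): holds — descendants of B are {D, Q}; none are in {A}.
Condition 2 (every backdoor path blocked by {A}):
  P1: blocked at fork node A ∈ conditioning set.
{A} satisfies the backdoor criterion.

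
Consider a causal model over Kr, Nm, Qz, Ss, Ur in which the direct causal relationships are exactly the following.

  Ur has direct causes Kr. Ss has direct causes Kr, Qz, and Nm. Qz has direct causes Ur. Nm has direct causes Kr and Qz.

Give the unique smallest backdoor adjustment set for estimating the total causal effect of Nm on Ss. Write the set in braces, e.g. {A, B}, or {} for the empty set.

{Kr, Qz}

Variables eligible for adjustment (non-descendants of Nm, excluding Nm and Ss): {Kr, Qz, Ur}.
Backdoor paths from Nm to Ss:
  P1: Nm <- Kr -> Ur -> Qz -> Ss
  P2: Nm <- Kr -> Ss
  P3: Nm <- Qz <- Ur <- Kr -> Ss
  P4: Nm <- Qz -> Ss
The empty set is not sufficient: P1 (Nm <- Kr -> Ur -> Qz -> Ss) has no collider blocking it and no conditioned non-collider, so it is open.
Try {Kr, Qz}:
  P1: blocked at fork node Kr ∈ conditioning set.
  P2: blocked at fork node Kr ∈ conditioning set.
  P3: blocked at chain node Qz ∈ conditioning set.
  P4: blocked at fork node Qz ∈ conditioning set.
{Kr, Qz} contains no descendant of Nm and blocks every backdoor path.
Every element of {Kr, Qz} is needed (dropping Kr leaves P2 open; dropping Qz leaves P4 open), so no proper subset is valid.
Among all size-2 subsets of the eligible variables, only {Kr, Qz} blocks every backdoor path, so it is the unique smallest valid adjustment set.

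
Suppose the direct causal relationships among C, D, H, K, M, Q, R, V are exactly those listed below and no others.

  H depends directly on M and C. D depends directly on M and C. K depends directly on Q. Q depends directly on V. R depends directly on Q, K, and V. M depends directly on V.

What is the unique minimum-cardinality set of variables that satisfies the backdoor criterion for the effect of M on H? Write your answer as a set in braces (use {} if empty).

Variables eligible for adjustment (non-descendants of M, excluding M and H): {C, K, Q, R, V}.
Backdoor paths from M to H:
  (none)
With no backdoor paths the empty set already satisfies the criterion, and it is trivially minimal.

{}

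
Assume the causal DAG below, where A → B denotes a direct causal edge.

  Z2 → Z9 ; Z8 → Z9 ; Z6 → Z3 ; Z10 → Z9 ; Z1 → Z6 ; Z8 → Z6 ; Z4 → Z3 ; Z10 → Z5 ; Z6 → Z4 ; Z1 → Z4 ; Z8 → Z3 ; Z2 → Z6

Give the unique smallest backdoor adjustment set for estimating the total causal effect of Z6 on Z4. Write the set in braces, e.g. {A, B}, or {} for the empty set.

Variables eligible for adjustment (non-descendants of Z6, excluding Z6 and Z4): {Z1, Z10, Z2, Z5, Z8, Z9}.
Backdoor paths from Z6 to Z4:
  P1: Z6 <- Z1 -> Z4
  P2: Z6 <- Z2 -> Z9 <- Z8 -> Z3 <- Z4
  P3: Z6 <- Z8 -> Z3 <- Z4
The empty set is not sufficient: P1 (Z6 <- Z1 -> Z4) has no collider blocking it and no conditioned non-collider, so it is open.
Try {Z1}:
  P1: blocked at fork node Z1 ∈ conditioning set.
  P2: blocked at collider Z9 (neither it nor any descendant is in the conditioning set).
  P3: blocked at collider Z3 (neither it nor any descendant is in the conditioning set).
{Z1} contains no descendant of Z6 and blocks every backdoor path.
No other singleton works — e.g. {Z2} leaves P1 open — so {Z1} is the unique smallest valid adjustment set.

{Z1}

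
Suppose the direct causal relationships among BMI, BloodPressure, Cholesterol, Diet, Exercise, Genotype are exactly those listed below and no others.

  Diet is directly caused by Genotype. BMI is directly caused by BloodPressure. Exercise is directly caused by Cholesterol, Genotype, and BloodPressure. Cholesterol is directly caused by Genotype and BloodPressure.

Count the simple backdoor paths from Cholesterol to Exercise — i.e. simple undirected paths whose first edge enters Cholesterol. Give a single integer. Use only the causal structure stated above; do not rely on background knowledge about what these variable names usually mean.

2

A backdoor path from Cholesterol to Exercise is any simple undirected path whose first edge points into Cholesterol (i.e. leaves Cholesterol via a parent).
Parents of Cholesterol: {BloodPressure, Genotype}.
Enumerating:
  P1: Cholesterol <- Genotype -> Exercise
  P2: Cholesterol <- BloodPressure -> Exercise
That exhausts the simple backdoor paths. Count: 2.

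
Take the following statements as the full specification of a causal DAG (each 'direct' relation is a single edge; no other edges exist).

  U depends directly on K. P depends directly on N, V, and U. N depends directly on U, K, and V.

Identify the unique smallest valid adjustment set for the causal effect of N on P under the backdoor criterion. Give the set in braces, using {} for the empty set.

Variables eligible for adjustment (non-descendants of N, excluding N and P): {K, U, V}.
Backdoor paths from N to P:
  P1: N <- K -> U -> P
  P2: N <- U -> P
  P3: N <- V -> P
The empty set is not sufficient: P1 (N <- K -> U -> P) has no collider blocking it and no conditioned non-collider, so it is open.
Try {U, V}:
  P1: blocked at chain node U ∈ conditioning set.
  P2: blocked at fork node U ∈ conditioning set.
  P3: blocked at fork node V ∈ conditioning set.
{U, V} contains no descendant of N and blocks every backdoor path.
Every element of {U, V} is needed (dropping U leaves P1 open; dropping V leaves P3 open), so no proper subset is valid.
Among all size-2 subsets of the eligible variables, only {U, V} blocks every backdoor path, so it is the unique smallest valid adjustment set.

{U, V}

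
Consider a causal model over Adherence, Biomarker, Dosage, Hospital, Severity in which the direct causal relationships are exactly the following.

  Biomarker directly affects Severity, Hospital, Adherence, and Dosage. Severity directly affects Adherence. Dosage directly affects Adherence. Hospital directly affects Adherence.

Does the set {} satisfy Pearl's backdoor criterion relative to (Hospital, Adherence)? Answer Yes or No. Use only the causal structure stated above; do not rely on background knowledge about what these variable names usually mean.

Backdoor paths from Hospital to Adherence (paths whose first edge points into Hospital):
  P1: Hospital <- Biomarker -> Dosage -> Adherence
  P2: Hospital <- Biomarker -> Severity -> Adherence
  P3: Hospital <- Biomarker -> Adherence
Condition 1 (no descendant of Hospital in the set): holds — descendants of Hospital are {Adherence}; none are in {}.
Condition 2 (every backdoor path blocked by {}):
  P1: open — no interior node is in the conditioning set.
  P2: open — no interior node is in the conditioning set.
  P3: open — no interior node is in the conditioning set.
{} does not satisfy the backdoor criterion.

No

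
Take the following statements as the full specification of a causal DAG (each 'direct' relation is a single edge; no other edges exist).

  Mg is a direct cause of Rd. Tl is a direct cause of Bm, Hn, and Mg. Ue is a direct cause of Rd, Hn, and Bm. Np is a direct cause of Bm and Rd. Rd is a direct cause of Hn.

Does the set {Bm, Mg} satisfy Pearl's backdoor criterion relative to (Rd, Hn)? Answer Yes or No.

Backdoor paths from Rd to Hn (paths whose first edge points into Rd):
  P1: Rd <- Mg <- Tl -> Bm <- Ue -> Hn
  P2: Rd <- Mg <- Tl -> Hn
  P3: Rd <- Ue -> Bm <- Tl -> Hn
  P4: Rd <- Ue -> Hn
  P5: Rd <- Np -> Bm <- Tl -> Hn
  P6: Rd <- Np -> Bm <- Ue -> Hn
Condition 1 (no descendant of Rd in the set): holds — descendants of Rd are {Hn}; none are in {Bm, Mg}.
Condition 2 (every backdoor path blocked by {Bm, Mg}):
  P1: blocked at chain node Mg ∈ conditioning set.
  P2: blocked at chain node Mg ∈ conditioning set.
  P3: open — collider(s) Bm are conditioned on (or have a conditioned descendant) and no non-collider on the path is in the set.
  P4: open — no interior node is in the conditioning set.
  P5: open — collider(s) Bm are conditioned on (or have a conditioned descendant) and no non-collider on the path is in the set.
  P6: open — collider(s) Bm are conditioned on (or have a conditioned descendant) and no non-collider on the path is in the set.
{Bm, Mg} does not satisfy the backdoor criterion.

No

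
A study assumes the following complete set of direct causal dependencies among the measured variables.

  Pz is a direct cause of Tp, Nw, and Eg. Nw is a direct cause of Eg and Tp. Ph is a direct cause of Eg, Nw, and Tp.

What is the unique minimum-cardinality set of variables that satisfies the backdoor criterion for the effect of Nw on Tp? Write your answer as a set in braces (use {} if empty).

Variables eligible for adjustment (non-descendants of Nw, excluding Nw and Tp): {Ph, Pz}.
Backdoor paths from Nw to Tp:
  P1: Nw <- Pz -> Tp
  P2: Nw <- Pz -> Eg <- Ph -> Tp
  P3: Nw <- Ph -> Tp
  P4: Nw <- Ph -> Eg <- Pz -> Tp
The empty set is not sufficient: P1 (Nw <- Pz -> Tp) has no collider blocking it and no conditioned non-collider, so it is open.
Try {Ph, Pz}:
  P1: blocked at fork node Pz ∈ conditioning set.
  P2: blocked at fork node Pz ∈ conditioning set.
  P3: blocked at fork node Ph ∈ conditioning set.
  P4: blocked at fork node Ph ∈ conditioning set.
{Ph, Pz} contains no descendant of Nw and blocks every backdoor path.
Every element of {Ph, Pz} is needed (dropping Ph leaves P3 open; dropping Pz leaves P1 open), so no proper subset is valid.
Among all size-2 subsets of the eligible variables, only {Ph, Pz} blocks every backdoor path, so it is the unique smallest valid adjustment set.

{Ph, Pz}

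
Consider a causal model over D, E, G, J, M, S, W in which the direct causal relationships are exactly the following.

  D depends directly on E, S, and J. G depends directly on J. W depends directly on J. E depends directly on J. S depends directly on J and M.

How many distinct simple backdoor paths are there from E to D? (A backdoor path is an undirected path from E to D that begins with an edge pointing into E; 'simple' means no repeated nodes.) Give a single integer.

2

A backdoor path from E to D is any simple undirected path whose first edge points into E (i.e. leaves E via a parent).
Parents of E: {J}.
Enumerating:
  P1: E <- J -> S -> D
  P2: E <- J -> D
That exhausts the simple backdoor paths. Count: 2.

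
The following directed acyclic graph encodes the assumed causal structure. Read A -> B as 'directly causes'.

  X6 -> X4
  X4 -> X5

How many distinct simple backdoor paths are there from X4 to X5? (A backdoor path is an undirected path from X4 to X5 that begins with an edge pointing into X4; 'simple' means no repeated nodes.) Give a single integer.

A backdoor path from X4 to X5 is any simple undirected path whose first edge points into X4 (i.e. leaves X4 via a parent).
Parents of X4: {X6}.
No simple path from any parent of X4 reaches X5 without revisiting X4, so there are no backdoor paths.

0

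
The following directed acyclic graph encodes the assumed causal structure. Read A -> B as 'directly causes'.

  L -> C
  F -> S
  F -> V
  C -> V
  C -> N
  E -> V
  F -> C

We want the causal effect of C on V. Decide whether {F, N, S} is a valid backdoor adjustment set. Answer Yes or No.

Backdoor paths from C to V (paths whose first edge points into C):
  P1: C <- F -> V
Condition 1 (no descendant of C in the set): FAILS — N is a descendant of C.
Condition 2 (every backdoor path blocked by {F, N, S}):
  P1: blocked at fork node F ∈ conditioning set.
{F, N, S} does not satisfy the backdoor criterion.

No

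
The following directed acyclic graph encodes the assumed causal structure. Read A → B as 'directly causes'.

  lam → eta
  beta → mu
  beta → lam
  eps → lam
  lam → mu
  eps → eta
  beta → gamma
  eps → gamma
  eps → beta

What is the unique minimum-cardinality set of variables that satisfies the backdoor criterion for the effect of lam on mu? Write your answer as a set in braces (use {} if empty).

{beta}

Variables eligible for adjustment (non-descendants of lam, excluding lam and mu): {beta, eps, gamma}.
Backdoor paths from lam to mu:
  P1: lam <- eps -> beta -> mu
  P2: lam <- eps -> gamma <- beta -> mu
  P3: lam <- beta -> mu
The empty set is not sufficient: P1 (lam <- eps -> beta -> mu) has no collider blocking it and no conditioned non-collider, so it is open.
Try {beta}:
  P1: blocked at chain node beta ∈ conditioning set.
  P2: blocked at collider gamma (neither it nor any descendant is in the conditioning set).
  P3: blocked at fork node beta ∈ conditioning set.
{beta} contains no descendant of lam and blocks every backdoor path.
No other singleton works — e.g. {eps} leaves P3 open — so {beta} is the unique smallest valid adjustment set.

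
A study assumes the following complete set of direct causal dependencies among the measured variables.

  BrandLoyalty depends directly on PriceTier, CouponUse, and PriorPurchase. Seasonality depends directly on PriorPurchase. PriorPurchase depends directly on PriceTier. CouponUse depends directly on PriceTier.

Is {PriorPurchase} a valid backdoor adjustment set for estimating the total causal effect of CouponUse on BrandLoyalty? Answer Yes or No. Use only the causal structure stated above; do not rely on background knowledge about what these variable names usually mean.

No

Backdoor paths from CouponUse to BrandLoyalty (paths whose first edge points into CouponUse):
  P1: CouponUse <- PriceTier -> PriorPurchase -> BrandLoyalty
  P2: CouponUse <- PriceTier -> BrandLoyalty
Condition 1 (no descendant of CouponUse in the set): holds — descendants of CouponUse are {BrandLoyalty}; none are in {PriorPurchase}.
Condition 2 (every backdoor path blocked by {PriorPurchase}):
  P1: blocked at chain node PriorPurchase ∈ conditioning set.
  P2: open — no interior node is in the conditioning set.
{PriorPurchase} does not satisfy the backdoor criterion.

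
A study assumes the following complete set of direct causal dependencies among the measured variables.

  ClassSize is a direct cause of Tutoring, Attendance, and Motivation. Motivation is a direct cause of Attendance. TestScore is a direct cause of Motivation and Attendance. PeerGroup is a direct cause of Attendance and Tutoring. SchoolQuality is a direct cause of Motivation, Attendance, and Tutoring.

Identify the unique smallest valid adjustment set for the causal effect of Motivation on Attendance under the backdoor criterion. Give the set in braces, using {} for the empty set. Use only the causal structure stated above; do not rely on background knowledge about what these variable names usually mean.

{ClassSize, SchoolQuality, TestScore}

Variables eligible for adjustment (non-descendants of Motivation, excluding Motivation and Attendance): {ClassSize, PeerGroup, SchoolQuality, TestScore, Tutoring}.
Backdoor paths from Motivation to Attendance:
  P1: Motivation <- ClassSize -> Attendance
  P2: Motivation <- ClassSize -> Tutoring <- PeerGroup -> Attendance
  P3: Motivation <- ClassSize -> Tutoring <- SchoolQuality -> Attendance
  P4: Motivation <- SchoolQuality -> Attendance
  P5: Motivation <- SchoolQuality -> Tutoring <- ClassSize -> Attendance
  P6: Motivation <- SchoolQuality -> Tutoring <- PeerGroup -> Attendance
  P7: Motivation <- TestScore -> Attendance
The empty set is not sufficient: P1 (Motivation <- ClassSize -> Attendance) has no collider blocking it and no conditioned non-collider, so it is open.
Try {ClassSize, SchoolQuality, TestScore}:
  P1: blocked at fork node ClassSize ∈ conditioning set.
  P2: blocked at fork node ClassSize ∈ conditioning set.
  P3: blocked at fork node ClassSize ∈ conditioning set.
  P4: blocked at fork node SchoolQuality ∈ conditioning set.
  P5: blocked at fork node SchoolQuality ∈ conditioning set.
  P6: blocked at fork node SchoolQuality ∈ conditioning set.
  P7: blocked at fork node TestScore ∈ conditioning set.
{ClassSize, SchoolQuality, TestScore} contains no descendant of Motivation and blocks every backdoor path.
Every element of {ClassSize, SchoolQuality, TestScore} is needed (dropping ClassSize leaves P1 open; dropping SchoolQuality leaves P4 open; dropping TestScore leaves P7 open), so no proper subset is valid.
Among all size-3 subsets of the eligible variables, only {ClassSize, SchoolQuality, TestScore} blocks every backdoor path, so it is the unique smallest valid adjustment set.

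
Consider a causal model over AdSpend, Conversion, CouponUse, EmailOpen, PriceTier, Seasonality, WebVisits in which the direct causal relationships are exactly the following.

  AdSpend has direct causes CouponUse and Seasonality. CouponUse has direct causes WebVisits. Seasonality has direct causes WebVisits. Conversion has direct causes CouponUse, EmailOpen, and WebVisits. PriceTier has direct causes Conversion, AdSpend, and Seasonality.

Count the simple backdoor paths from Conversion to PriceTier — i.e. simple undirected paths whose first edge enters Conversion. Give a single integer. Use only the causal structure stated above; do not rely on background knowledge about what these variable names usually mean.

8

A backdoor path from Conversion to PriceTier is any simple undirected path whose first edge points into Conversion (i.e. leaves Conversion via a parent).
Parents of Conversion: {CouponUse, EmailOpen, WebVisits}.
Enumerating:
  P1: Conversion <- WebVisits -> CouponUse -> AdSpend <- Seasonality -> PriceTier
  P2: Conversion <- WebVisits -> CouponUse -> AdSpend -> PriceTier
  P3: Conversion <- WebVisits -> Seasonality -> AdSpend -> PriceTier
  P4: Conversion <- WebVisits -> Seasonality -> PriceTier
  P5: Conversion <- CouponUse <- WebVisits -> Seasonality -> AdSpend -> PriceTier
  P6: Conversion <- CouponUse <- WebVisits -> Seasonality -> PriceTier
  P7: Conversion <- CouponUse -> AdSpend <- Seasonality -> PriceTier
  P8: Conversion <- CouponUse -> AdSpend -> PriceTier
That exhausts the simple backdoor paths. Count: 8.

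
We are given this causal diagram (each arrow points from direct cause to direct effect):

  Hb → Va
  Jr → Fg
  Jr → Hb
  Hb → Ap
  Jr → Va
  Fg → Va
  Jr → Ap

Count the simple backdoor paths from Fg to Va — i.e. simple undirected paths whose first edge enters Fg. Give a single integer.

3

A backdoor path from Fg to Va is any simple undirected path whose first edge points into Fg (i.e. leaves Fg via a parent).
Parents of Fg: {Jr}.
Enumerating:
  P1: Fg <- Jr -> Hb -> Va
  P2: Fg <- Jr -> Va
  P3: Fg <- Jr -> Ap <- Hb -> Va
That exhausts the simple backdoor paths. Count: 3.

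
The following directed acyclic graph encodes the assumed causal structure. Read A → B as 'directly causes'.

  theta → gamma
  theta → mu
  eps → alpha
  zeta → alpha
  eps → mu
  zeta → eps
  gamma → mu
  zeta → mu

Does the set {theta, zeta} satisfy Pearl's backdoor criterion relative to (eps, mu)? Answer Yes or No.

Backdoor paths from eps to mu (paths whose first edge points into eps):
  P1: eps <- zeta -> mu
Condition 1 (no descendant of eps in the set): holds — descendants of eps are {alpha, mu}; none are in {theta, zeta}.
Condition 2 (every backdoor path blocked by {theta, zeta}):
  P1: blocked at fork node zeta ∈ conditioning set.
{theta, zeta} satisfies the backdoor criterion.

Yes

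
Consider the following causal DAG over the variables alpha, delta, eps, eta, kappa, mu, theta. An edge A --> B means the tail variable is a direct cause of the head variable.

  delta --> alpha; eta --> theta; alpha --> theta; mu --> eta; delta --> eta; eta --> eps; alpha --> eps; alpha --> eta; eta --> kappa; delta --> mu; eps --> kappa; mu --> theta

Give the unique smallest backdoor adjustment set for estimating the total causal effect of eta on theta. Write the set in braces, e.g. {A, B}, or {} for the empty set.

Variables eligible for adjustment (non-descendants of eta, excluding eta and theta): {alpha, delta, mu}.
Backdoor paths from eta to theta:
  P1: eta <- delta -> mu -> theta
  P2: eta <- delta -> alpha -> theta
  P3: eta <- mu <- delta -> alpha -> theta
  P4: eta <- mu -> theta
  P5: eta <- alpha <- delta -> mu -> theta
  P6: eta <- alpha -> theta
The empty set is not sufficient: P1 (eta <- delta -> mu -> theta) has no collider blocking it and no conditioned non-collider, so it is open.
Try {alpha, mu}:
  P1: blocked at chain node mu ∈ conditioning set.
  P2: blocked at chain node alpha ∈ conditioning set.
  P3: blocked at chain node mu ∈ conditioning set.
  P4: blocked at fork node mu ∈ conditioning set.
  P5: blocked at chain node alpha ∈ conditioning set.
  P6: blocked at fork node alpha ∈ conditioning set.
{alpha, mu} contains no descendant of eta and blocks every backdoor path.
Every element of {alpha, mu} is needed (dropping alpha leaves P2 open; dropping mu leaves P1 open), so no proper subset is valid.
Among all size-2 subsets of the eligible variables, only {alpha, mu} blocks every backdoor path, so it is the unique smallest valid adjustment set.

{alpha, mu}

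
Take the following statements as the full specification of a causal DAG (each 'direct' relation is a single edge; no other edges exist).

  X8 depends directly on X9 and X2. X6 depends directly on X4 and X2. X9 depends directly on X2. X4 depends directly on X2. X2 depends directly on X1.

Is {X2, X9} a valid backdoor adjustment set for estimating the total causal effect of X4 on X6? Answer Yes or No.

Backdoor paths from X4 to X6 (paths whose first edge points into X4):
  P1: X4 <- X2 -> X6
Condition 1 (no descendant of X4 in the set): holds — descendants of X4 are {X6}; none are in {X2, X9}.
Condition 2 (every backdoor path blocked by {X2, X9}):
  P1: blocked at fork node X2 ∈ conditioning set.
{X2, X9} satisfies the backdoor criterion.

Yes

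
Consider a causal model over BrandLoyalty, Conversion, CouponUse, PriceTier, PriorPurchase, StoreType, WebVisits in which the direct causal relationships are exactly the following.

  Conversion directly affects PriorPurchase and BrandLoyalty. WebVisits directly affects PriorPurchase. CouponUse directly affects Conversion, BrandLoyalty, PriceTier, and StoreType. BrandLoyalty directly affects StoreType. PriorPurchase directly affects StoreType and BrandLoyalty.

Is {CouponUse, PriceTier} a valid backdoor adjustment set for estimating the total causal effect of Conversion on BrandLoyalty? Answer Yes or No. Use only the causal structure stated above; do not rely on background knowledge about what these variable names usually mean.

Backdoor paths from Conversion to BrandLoyalty (paths whose first edge points into Conversion):
  P1: Conversion <- CouponUse -> BrandLoyalty
  P2: Conversion <- CouponUse -> StoreType <- PriorPurchase -> BrandLoyalty
  P3: Conversion <- CouponUse -> StoreType <- BrandLoyalty
Condition 1 (no descendant of Conversion in the set): holds — descendants of Conversion are {BrandLoyalty, PriorPurchase, StoreType}; none are in {CouponUse, PriceTier}.
Condition 2 (every backdoor path blocked by {CouponUse, PriceTier}):
  P1: blocked at fork node CouponUse ∈ conditioning set.
  P2: blocked at fork node CouponUse ∈ conditioning set.
  P3: blocked at fork node CouponUse ∈ conditioning set.
{CouponUse, PriceTier} satisfies the backdoor criterion.

Yes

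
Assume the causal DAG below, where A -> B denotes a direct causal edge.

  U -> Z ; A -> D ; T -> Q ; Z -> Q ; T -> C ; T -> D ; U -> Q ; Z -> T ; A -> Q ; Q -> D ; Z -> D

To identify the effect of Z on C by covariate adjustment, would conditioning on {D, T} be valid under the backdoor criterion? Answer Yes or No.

No

Backdoor paths from Z to C (paths whose first edge points into Z):
  P1: Z <- U -> Q <- T -> C
  P2: Z <- U -> Q <- A -> D <- T -> C
  P3: Z <- U -> Q -> D <- T -> C
Condition 1 (no descendant of Z in the set): FAILS — D and T are descendants of Z.
Condition 2 (every backdoor path blocked by {D, T}):
  P1: blocked at fork node T ∈ conditioning set.
  P2: blocked at fork node T ∈ conditioning set.
  P3: blocked at fork node T ∈ conditioning set.
{D, T} does not satisfy the backdoor criterion.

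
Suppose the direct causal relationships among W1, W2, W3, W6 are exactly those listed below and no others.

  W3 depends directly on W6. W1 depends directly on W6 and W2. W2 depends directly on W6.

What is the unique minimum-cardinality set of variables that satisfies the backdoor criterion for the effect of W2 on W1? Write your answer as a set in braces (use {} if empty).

Variables eligible for adjustment (non-descendants of W2, excluding W2 and W1): {W3, W6}.
Backdoor paths from W2 to W1:
  P1: W2 <- W6 -> W1
The empty set is not sufficient: P1 (W2 <- W6 -> W1) has no collider blocking it and no conditioned non-collider, so it is open.
Try {W6}:
  P1: blocked at fork node W6 ∈ conditioning set.
{W6} contains no descendant of W2 and blocks every backdoor path.
No other singleton works — e.g. {W3} leaves P1 open — so {W6} is the unique smallest valid adjustment set.

{W6}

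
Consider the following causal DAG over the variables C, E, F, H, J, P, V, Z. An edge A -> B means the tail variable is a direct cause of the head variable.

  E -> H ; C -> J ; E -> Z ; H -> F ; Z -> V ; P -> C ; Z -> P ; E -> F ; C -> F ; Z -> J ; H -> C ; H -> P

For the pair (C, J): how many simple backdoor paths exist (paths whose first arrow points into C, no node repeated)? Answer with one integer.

6

A backdoor path from C to J is any simple undirected path whose first edge points into C (i.e. leaves C via a parent).
Parents of C: {H, P}.
Enumerating:
  P1: C <- H <- E -> Z -> J
  P2: C <- H -> P <- Z -> J
  P3: C <- H -> F <- E -> Z -> J
  P4: C <- P <- H <- E -> Z -> J
  P5: C <- P <- H -> F <- E -> Z -> J
  P6: C <- P <- Z -> J
That exhausts the simple backdoor paths. Count: 6.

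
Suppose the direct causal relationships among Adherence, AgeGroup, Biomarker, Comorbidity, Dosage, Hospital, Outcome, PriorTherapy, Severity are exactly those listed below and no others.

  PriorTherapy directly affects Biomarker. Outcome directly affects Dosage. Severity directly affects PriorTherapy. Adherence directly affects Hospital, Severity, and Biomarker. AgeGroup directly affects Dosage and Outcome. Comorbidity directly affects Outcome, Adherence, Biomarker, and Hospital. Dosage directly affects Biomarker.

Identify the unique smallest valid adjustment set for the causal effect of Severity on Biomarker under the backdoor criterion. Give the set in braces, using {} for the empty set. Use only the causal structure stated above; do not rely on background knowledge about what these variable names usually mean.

Variables eligible for adjustment (non-descendants of Severity, excluding Severity and Biomarker): {Adherence, AgeGroup, Comorbidity, Dosage, Hospital, Outcome}.
Backdoor paths from Severity to Biomarker:
  P1: Severity <- Adherence <- Comorbidity -> Outcome <- AgeGroup -> Dosage -> Biomarker
  P2: Severity <- Adherence <- Comorbidity -> Outcome -> Dosage -> Biomarker
  P3: Severity <- Adherence <- Comorbidity -> Biomarker
  P4: Severity <- Adherence -> Hospital <- Comorbidity -> Outcome <- AgeGroup -> Dosage -> Biomarker
  P5: Severity <- Adherence -> Hospital <- Comorbidity -> Outcome -> Dosage -> Biomarker
  P6: Severity <- Adherence -> Hospital <- Comorbidity -> Biomarker
  P7: Severity <- Adherence -> Biomarker
The empty set is not sufficient: P2 (Severity <- Adherence <- Comorbidity -> Outcome -> Dosage -> Biomarker) has no collider blocking it and no conditioned non-collider, so it is open.
Try {Adherence}:
  P1: blocked at chain node Adherence ∈ conditioning set.
  P2: blocked at chain node Adherence ∈ conditioning set.
  P3: blocked at chain node Adherence ∈ conditioning set.
  P4: blocked at fork node Adherence ∈ conditioning set.
  P5: blocked at fork node Adherence ∈ conditioning set.
  P6: blocked at fork node Adherence ∈ conditioning set.
  P7: blocked at fork node Adherence ∈ conditioning set.
{Adherence} contains no descendant of Severity and blocks every backdoor path.
No other singleton works — e.g. {AgeGroup} leaves P2 open — so {Adherence} is the unique smallest valid adjustment set.

{Adherence}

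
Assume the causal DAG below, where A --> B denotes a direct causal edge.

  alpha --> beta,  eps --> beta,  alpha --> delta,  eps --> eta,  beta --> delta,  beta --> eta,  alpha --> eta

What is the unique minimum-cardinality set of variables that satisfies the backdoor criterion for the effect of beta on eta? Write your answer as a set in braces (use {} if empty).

Variables eligible for adjustment (non-descendants of beta, excluding beta and eta): {alpha, eps}.
Backdoor paths from beta to eta:
  P1: beta <- eps -> eta
  P2: beta <- alpha -> eta
The empty set is not sufficient: P1 (beta <- eps -> eta) has no collider blocking it and no conditioned non-collider, so it is open.
Try {alpha, eps}:
  P1: blocked at fork node eps ∈ conditioning set.
  P2: blocked at fork node alpha ∈ conditioning set.
{alpha, eps} contains no descendant of beta and blocks every backdoor path.
Every element of {alpha, eps} is needed (dropping alpha leaves P2 open; dropping eps leaves P1 open), so no proper subset is valid.
Among all size-2 subsets of the eligible variables, only {alpha, eps} blocks every backdoor path, so it is the unique smallest valid adjustment set.

{alpha, eps}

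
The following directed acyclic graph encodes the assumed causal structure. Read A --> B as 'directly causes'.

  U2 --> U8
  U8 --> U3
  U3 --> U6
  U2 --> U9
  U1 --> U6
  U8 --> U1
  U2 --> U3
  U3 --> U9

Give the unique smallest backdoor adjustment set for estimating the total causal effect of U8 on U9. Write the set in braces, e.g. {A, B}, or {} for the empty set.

{U2}

Variables eligible for adjustment (non-descendants of U8, excluding U8 and U9): {U2}.
Backdoor paths from U8 to U9:
  P1: U8 <- U2 -> U3 -> U9
  P2: U8 <- U2 -> U9
The empty set is not sufficient: P1 (U8 <- U2 -> U3 -> U9) has no collider blocking it and no conditioned non-collider, so it is open.
Try {U2}:
  P1: blocked at fork node U2 ∈ conditioning set.
  P2: blocked at fork node U2 ∈ conditioning set.
{U2} contains no descendant of U8 and blocks every backdoor path.
{U2} is the unique smallest valid adjustment set.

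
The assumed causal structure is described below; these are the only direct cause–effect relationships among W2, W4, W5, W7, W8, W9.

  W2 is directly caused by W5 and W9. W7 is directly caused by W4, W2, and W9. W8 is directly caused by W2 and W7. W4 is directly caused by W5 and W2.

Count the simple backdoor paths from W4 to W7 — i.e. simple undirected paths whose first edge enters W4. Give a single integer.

6

A backdoor path from W4 to W7 is any simple undirected path whose first edge points into W4 (i.e. leaves W4 via a parent).
Parents of W4: {W2, W5}.
Enumerating:
  P1: W4 <- W5 -> W2 <- W9 -> W7
  P2: W4 <- W5 -> W2 -> W7
  P3: W4 <- W5 -> W2 -> W8 <- W7
  P4: W4 <- W2 <- W9 -> W7
  P5: W4 <- W2 -> W7
  P6: W4 <- W2 -> W8 <- W7
That exhausts the simple backdoor paths. Count: 6.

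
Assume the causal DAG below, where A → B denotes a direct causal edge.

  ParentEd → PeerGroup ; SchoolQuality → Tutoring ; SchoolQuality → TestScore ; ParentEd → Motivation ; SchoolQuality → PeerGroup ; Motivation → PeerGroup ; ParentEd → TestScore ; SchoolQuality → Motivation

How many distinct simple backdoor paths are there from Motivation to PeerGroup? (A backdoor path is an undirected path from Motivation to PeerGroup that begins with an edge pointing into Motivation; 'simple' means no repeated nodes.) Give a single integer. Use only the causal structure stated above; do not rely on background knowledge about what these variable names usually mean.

A backdoor path from Motivation to PeerGroup is any simple undirected path whose first edge points into Motivation (i.e. leaves Motivation via a parent).
Parents of Motivation: {ParentEd, SchoolQuality}.
Enumerating:
  P1: Motivation <- SchoolQuality -> PeerGroup
  P2: Motivation <- SchoolQuality -> TestScore <- ParentEd -> PeerGroup
  P3: Motivation <- ParentEd -> PeerGroup
  P4: Motivation <- ParentEd -> TestScore <- SchoolQuality -> PeerGroup
That exhausts the simple backdoor paths. Count: 4.

4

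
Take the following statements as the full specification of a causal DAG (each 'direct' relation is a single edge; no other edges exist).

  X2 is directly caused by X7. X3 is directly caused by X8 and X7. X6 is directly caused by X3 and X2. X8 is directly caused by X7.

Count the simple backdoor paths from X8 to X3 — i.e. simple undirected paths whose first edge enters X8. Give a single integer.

2

A backdoor path from X8 to X3 is any simple undirected path whose first edge points into X8 (i.e. leaves X8 via a parent).
Parents of X8: {X7}.
Enumerating:
  P1: X8 <- X7 -> X2 -> X6 <- X3
  P2: X8 <- X7 -> X3
That exhausts the simple backdoor paths. Count: 2.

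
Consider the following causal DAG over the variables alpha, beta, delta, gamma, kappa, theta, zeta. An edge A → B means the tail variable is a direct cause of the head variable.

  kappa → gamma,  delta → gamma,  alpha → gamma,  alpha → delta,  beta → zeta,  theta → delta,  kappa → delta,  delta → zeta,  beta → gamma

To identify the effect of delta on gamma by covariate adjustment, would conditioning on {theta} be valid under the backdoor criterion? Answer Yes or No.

Backdoor paths from delta to gamma (paths whose first edge points into delta):
  P1: delta <- alpha -> gamma
  P2: delta <- kappa -> gamma
Condition 1 (no descendant of delta in the set): holds — descendants of delta are {gamma, zeta}; none are in {theta}.
Condition 2 (every backdoor path blocked by {theta}):
  P1: open — no interior node is in the conditioning set.
  P2: open — no interior node is in the conditioning set.
{theta} does not satisfy the backdoor criterion.

No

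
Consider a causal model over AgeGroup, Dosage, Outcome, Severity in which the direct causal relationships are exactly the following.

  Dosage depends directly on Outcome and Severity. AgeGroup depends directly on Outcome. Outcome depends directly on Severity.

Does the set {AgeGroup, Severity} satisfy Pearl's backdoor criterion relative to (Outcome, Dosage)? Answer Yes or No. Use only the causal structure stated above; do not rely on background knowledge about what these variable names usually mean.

No

Backdoor paths from Outcome to Dosage (paths whose first edge points into Outcome):
  P1: Outcome <- Severity -> Dosage
Condition 1 (no descendant of Outcome in the set): FAILS — AgeGroup is a descendant of Outcome.
Condition 2 (every backdoor path blocked by {AgeGroup, Severity}):
  P1: blocked at fork node Severity ∈ conditioning set.
{AgeGroup, Severity} does not satisfy the backdoor criterion.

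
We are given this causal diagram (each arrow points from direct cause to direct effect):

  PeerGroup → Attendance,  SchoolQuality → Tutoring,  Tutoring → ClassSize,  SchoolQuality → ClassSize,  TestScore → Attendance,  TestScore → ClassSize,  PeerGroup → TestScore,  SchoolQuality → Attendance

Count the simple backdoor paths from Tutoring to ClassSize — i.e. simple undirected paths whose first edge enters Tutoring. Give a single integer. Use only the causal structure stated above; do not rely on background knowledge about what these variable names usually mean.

A backdoor path from Tutoring to ClassSize is any simple undirected path whose first edge points into Tutoring (i.e. leaves Tutoring via a parent).
Parents of Tutoring: {SchoolQuality}.
Enumerating:
  P1: Tutoring <- SchoolQuality -> ClassSize
  P2: Tutoring <- SchoolQuality -> Attendance <- PeerGroup -> TestScore -> ClassSize
  P3: Tutoring <- SchoolQuality -> Attendance <- TestScore -> ClassSize
That exhausts the simple backdoor paths. Count: 3.

3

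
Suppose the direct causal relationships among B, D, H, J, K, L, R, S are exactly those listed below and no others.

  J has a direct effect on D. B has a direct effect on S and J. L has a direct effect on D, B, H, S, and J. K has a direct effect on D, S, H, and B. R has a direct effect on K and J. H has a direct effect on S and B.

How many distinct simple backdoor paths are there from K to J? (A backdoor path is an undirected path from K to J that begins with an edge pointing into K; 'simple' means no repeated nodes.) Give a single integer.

A backdoor path from K to J is any simple undirected path whose first edge points into K (i.e. leaves K via a parent).
Parents of K: {R}.
Enumerating:
  P1: K <- R -> J
That exhausts the simple backdoor paths. Count: 1.

1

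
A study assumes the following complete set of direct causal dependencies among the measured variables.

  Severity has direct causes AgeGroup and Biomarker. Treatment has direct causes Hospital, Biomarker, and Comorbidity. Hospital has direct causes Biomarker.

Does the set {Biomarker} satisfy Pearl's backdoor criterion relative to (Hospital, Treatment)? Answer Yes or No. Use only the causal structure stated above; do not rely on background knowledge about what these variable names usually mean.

Backdoor paths from Hospital to Treatment (paths whose first edge points into Hospital):
  P1: Hospital <- Biomarker -> Treatment
Condition 1 (no descendant of Hospital in the set): holds — descendants of Hospital are {Treatment}; none are in {Biomarker}.
Condition 2 (every backdoor path blocked by {Biomarker}):
  P1: blocked at fork node Biomarker ∈ conditioning set.
{Biomarker} satisfies the backdoor criterion.

Yes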